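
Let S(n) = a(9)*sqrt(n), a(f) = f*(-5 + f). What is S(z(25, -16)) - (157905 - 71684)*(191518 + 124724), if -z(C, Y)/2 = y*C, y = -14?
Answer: -27266701482 + 360*sqrt(7) ≈ -2.7267e+10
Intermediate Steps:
z(C, Y) = 28*C (z(C, Y) = -(-28)*C = 28*C)
S(n) = 36*sqrt(n) (S(n) = (9*(-5 + 9))*sqrt(n) = (9*4)*sqrt(n) = 36*sqrt(n))
S(z(25, -16)) - (157905 - 71684)*(191518 + 124724) = 36*sqrt(28*25) - (157905 - 71684)*(191518 + 124724) = 36*sqrt(700) - 86221*316242 = 36*(10*sqrt(7)) - 1*27266701482 = 360*sqrt(7) - 27266701482 = -27266701482 + 360*sqrt(7)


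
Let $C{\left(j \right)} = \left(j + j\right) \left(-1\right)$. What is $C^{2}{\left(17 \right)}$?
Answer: $1156$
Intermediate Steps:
$C{\left(j \right)} = - 2 j$ ($C{\left(j \right)} = 2 j \left(-1\right) = - 2 j$)
$C^{2}{\left(17 \right)} = \left(\left(-2\right) 17\right)^{2} = \left(-34\right)^{2} = 1156$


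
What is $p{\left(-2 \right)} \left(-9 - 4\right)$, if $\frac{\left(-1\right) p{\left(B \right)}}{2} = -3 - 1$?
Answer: $-104$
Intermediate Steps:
$p{\left(B \right)} = 8$ ($p{\left(B \right)} = - 2 \left(-3 - 1\right) = \left(-2\right) \left(-4\right) = 8$)
$p{\left(-2 \right)} \left(-9 - 4\right) = 8 \left(-9 - 4\right) = 8 \left(-13\right) = -104$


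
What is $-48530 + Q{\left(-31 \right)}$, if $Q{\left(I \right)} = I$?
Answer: $-48561$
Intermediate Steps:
$-48530 + Q{\left(-31 \right)} = -48530 - 31 = -48561$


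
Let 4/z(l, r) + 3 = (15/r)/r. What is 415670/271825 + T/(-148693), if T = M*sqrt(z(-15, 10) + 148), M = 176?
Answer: 83134/54365 - 352*sqrt(119073)/8475501 ≈ 1.5149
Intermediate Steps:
z(l, r) = 4/(-3 + 15/r**2) (z(l, r) = 4/(-3 + (15/r)/r) = 4/(-3 + 15/r**2))
T = 352*sqrt(119073)/57 (T = 176*sqrt(-4*10**2/(-15 + 3*10**2) + 148) = 176*sqrt(-4*100/(-15 + 3*100) + 148) = 176*sqrt(-4*100/(-15 + 300) + 148) = 176*sqrt(-4*100/285 + 148) = 176*sqrt(-4*100*1/285 + 148) = 176*sqrt(-80/57 + 148) = 176*sqrt(8356/57) = 176*(2*sqrt(119073)/57) = 352*sqrt(119073)/57 ≈ 2131.0)
415670/271825 + T/(-148693) = 415670/271825 + (352*sqrt(119073)/57)/(-148693) = 415670*(1/271825) + (352*sqrt(119073)/57)*(-1/148693) = 83134/54365 - 352*sqrt(119073)/8475501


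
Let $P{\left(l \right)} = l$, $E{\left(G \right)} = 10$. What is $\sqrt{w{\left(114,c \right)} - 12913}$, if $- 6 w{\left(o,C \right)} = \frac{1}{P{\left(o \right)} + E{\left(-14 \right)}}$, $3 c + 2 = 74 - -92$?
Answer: $\frac{i \sqrt{1786952778}}{372} \approx 113.64 i$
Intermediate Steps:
$c = \frac{164}{3}$ ($c = - \frac{2}{3} + \frac{74 - -92}{3} = - \frac{2}{3} + \frac{74 + 92}{3} = - \frac{2}{3} + \frac{1}{3} \cdot 166 = - \frac{2}{3} + \frac{166}{3} = \frac{164}{3} \approx 54.667$)
$w{\left(o,C \right)} = - \frac{1}{6 \left(10 + o\right)}$ ($w{\left(o,C \right)} = - \frac{1}{6 \left(o + 10\right)} = - \frac{1}{6 \left(10 + o\right)}$)
$\sqrt{w{\left(114,c \right)} - 12913} = \sqrt{- \frac{1}{60 + 6 \cdot 114} - 12913} = \sqrt{- \frac{1}{60 + 684} - 12913} = \sqrt{- \frac{1}{744} - 12913} = \sqrt{- \frac{9607273}{744}} = \frac{i \sqrt{1786952778}}{372}$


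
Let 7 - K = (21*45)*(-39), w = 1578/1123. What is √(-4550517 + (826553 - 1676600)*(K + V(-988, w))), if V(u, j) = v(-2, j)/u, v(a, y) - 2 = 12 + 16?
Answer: I*√7647833764104846/494 ≈ 1.7703e+5*I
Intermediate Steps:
w = 1578/1123 (w = 1578*(1/1123) = 1578/1123 ≈ 1.4052)
v(a, y) = 30 (v(a, y) = 2 + (12 + 16) = 2 + 28 = 30)
K = 36862 (K = 7 - 21*45*(-39) = 7 - 945*(-39) = 7 - 1*(-36855) = 7 + 36855 = 36862)
V(u, j) = 30/u
√(-4550517 + (826553 - 1676600)*(K + V(-988, w))) = √(-4550517 + (826553 - 1676600)*(36862 + 30/(-988))) = √(-4550517 - 850047*(36862 + 30*(-1/988))) = √(-4550517 - 850047*(36862 - 15/494)) = √(-4550517 - 850047*18209813/494) = √(-4550517 - 15479196911211/494) = √(-15481444866609/494) = I*√7647833764104846/494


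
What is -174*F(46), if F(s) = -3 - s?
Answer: 8526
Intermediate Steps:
-174*F(46) = -174*(-3 - 1*46) = -174*(-3 - 46) = -174*(-49) = 8526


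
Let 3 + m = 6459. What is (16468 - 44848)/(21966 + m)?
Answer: -4730/4737 ≈ -0.99852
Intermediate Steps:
m = 6456 (m = -3 + 6459 = 6456)
(16468 - 44848)/(21966 + m) = (16468 - 44848)/(21966 + 6456) = -28380/28422 = -28380*1/28422 = -4730/4737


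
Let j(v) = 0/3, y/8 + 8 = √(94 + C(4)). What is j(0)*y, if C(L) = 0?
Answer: 0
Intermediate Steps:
y = -64 + 8*√94 (y = -64 + 8*√(94 + 0) = -64 + 8*√94 ≈ 13.563)
j(v) = 0 (j(v) = 0*(⅓) = 0)
j(0)*y = 0*(-64 + 8*√94) = 0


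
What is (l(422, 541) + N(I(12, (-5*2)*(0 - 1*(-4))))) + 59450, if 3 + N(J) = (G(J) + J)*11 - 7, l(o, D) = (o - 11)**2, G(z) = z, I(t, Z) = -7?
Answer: 228207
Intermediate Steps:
l(o, D) = (-11 + o)**2
N(J) = -10 + 22*J (N(J) = -3 + ((J + J)*11 - 7) = -3 + ((2*J)*11 - 7) = -3 + (22*J - 7) = -3 + (-7 + 22*J) = -10 + 22*J)
(l(422, 541) + N(I(12, (-5*2)*(0 - 1*(-4))))) + 59450 = ((-11 + 422)**2 + (-10 + 22*(-7))) + 59450 = (411**2 + (-10 - 154)) + 59450 = (168921 - 164) + 59450 = 168757 + 59450 = 228207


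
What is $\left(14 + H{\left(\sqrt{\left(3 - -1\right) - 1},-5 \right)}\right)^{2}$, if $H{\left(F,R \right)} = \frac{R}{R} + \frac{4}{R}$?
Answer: $\frac{5041}{25} \approx 201.64$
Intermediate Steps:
$H{\left(F,R \right)} = 1 + \frac{4}{R}$
$\left(14 + H{\left(\sqrt{\left(3 - -1\right) - 1},-5 \right)}\right)^{2} = \left(14 + \frac{4 - 5}{-5}\right)^{2} = \left(14 - - \frac{1}{5}\right)^{2} = \left(14 + \frac{1}{5}\right)^{2} = \left(\frac{71}{5}\right)^{2} = \frac{5041}{25}$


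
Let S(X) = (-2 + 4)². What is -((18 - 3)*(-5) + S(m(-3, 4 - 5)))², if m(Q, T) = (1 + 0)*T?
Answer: -5041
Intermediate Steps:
m(Q, T) = T (m(Q, T) = 1*T = T)
S(X) = 4 (S(X) = 2² = 4)
-((18 - 3)*(-5) + S(m(-3, 4 - 5)))² = -((18 - 3)*(-5) + 4)² = -(15*(-5) + 4)² = -(-75 + 4)² = -1*(-71)² = -1*5041 = -5041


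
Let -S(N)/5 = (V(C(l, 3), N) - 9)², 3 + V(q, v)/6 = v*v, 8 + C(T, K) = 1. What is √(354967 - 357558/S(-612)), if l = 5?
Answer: √44815241629590973365/11236185 ≈ 595.79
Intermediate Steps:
C(T, K) = -7 (C(T, K) = -8 + 1 = -7)
V(q, v) = -18 + 6*v² (V(q, v) = -18 + 6*(v*v) = -18 + 6*v²)
S(N) = -5*(-27 + 6*N²)² (S(N) = -5*((-18 + 6*N²) - 9)² = -5*(-27 + 6*N²)²)
√(354967 - 357558/S(-612)) = √(354967 - 357558*(-1/(45*(-9 + 2*(-612)²)²))) = √(354967 - 357558*(-1/(45*(-9 + 2*374544)²))) = √(354967 - 357558*(-1/(45*(-9 + 749088)²))) = √(354967 - 357558/((-45*749079²))) = √(354967 - 357558/((-45*561119348241))) = √(354967 - 357558/(-25250370670845)) = √(354967 - 357558*(-1/25250370670845)) = √(354967 + 119186/8416790223615) = √(2987682775306064891/8416790223615) = √44815241629590973365/11236185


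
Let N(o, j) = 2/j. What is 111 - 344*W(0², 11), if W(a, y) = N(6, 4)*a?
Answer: 111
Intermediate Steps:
W(a, y) = a/2 (W(a, y) = (2/4)*a = (2*(¼))*a = a/2)
111 - 344*W(0², 11) = 111 - 172*0² = 111 - 172*0 = 111 - 344*0 = 111 + 0 = 111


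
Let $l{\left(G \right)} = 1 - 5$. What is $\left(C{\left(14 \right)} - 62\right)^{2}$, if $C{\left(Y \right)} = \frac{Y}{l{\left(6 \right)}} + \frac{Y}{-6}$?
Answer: $\frac{165649}{36} \approx 4601.4$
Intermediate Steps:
$l{\left(G \right)} = -4$ ($l{\left(G \right)} = 1 - 5 = -4$)
$C{\left(Y \right)} = - \frac{5 Y}{12}$ ($C{\left(Y \right)} = \frac{Y}{-4} + \frac{Y}{-6} = Y \left(- \frac{1}{4}\right) + Y \left(- \frac{1}{6}\right) = - \frac{Y}{4} - \frac{Y}{6} = - \frac{5 Y}{12}$)
$\left(C{\left(14 \right)} - 62\right)^{2} = \left(\left(- \frac{5}{12}\right) 14 - 62\right)^{2} = \left(- \frac{35}{6} - 62\right)^{2} = \left(- \frac{407}{6}\right)^{2} = \frac{165649}{36}$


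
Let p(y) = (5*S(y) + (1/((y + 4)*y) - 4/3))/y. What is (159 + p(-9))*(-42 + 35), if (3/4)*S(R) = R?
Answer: -470078/405 ≈ -1160.7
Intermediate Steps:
S(R) = 4*R/3
p(y) = (-4/3 + 20*y/3 + 1/(y*(4 + y)))/y (p(y) = (5*(4*y/3) + (1/((y + 4)*y) - 4/3))/y = (20*y/3 + (1/((4 + y)*y) - 4*⅓))/y = (20*y/3 + (1/(y*(4 + y)) - 4/3))/y = (20*y/3 + (-4/3 + 1/(y*(4 + y))))/y = (-4/3 + 20*y/3 + 1/(y*(4 + y)))/y)
(159 + p(-9))*(-42 + 35) = (159 + (⅓)*(3 - 16*(-9) + 20*(-9)³ + 76*(-9)²)/((-9)²*(4 - 9)))*(-42 + 35) = (159 + (⅓)*(1/81)*(3 + 144 + 20*(-729) + 76*81)/(-5))*(-7) = (159 + (⅓)*(1/81)*(-⅕)*(3 + 144 - 14580 + 6156))*(-7) = (159 + (⅓)*(1/81)*(-⅕)*(-8277))*(-7) = (159 + 2759/405)*(-7) = (67154/405)*(-7) = -470078/405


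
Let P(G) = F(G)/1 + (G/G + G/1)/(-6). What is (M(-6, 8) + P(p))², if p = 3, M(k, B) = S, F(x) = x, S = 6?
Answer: 625/9 ≈ 69.444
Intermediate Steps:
M(k, B) = 6
P(G) = -⅙ + 5*G/6 (P(G) = G/1 + (G/G + G/1)/(-6) = G*1 + (1 + G*1)*(-⅙) = G + (1 + G)*(-⅙) = G + (-⅙ - G/6) = -⅙ + 5*G/6)
(M(-6, 8) + P(p))² = (6 + (-⅙ + (⅚)*3))² = (6 + (-⅙ + 5/2))² = (6 + 7/3)² = (25/3)² = 625/9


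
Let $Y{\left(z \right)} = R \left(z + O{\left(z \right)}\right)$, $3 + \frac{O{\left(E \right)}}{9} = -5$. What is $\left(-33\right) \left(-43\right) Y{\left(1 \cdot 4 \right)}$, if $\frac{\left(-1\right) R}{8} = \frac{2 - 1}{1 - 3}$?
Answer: $-385968$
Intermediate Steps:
$O{\left(E \right)} = -72$ ($O{\left(E \right)} = -27 + 9 \left(-5\right) = -27 - 45 = -72$)
$R = 4$ ($R = - 8 \frac{2 - 1}{1 - 3} = - 8 \cdot 1 \frac{1}{-2} = - 8 \cdot 1 \left(- \frac{1}{2}\right) = \left(-8\right) \left(- \frac{1}{2}\right) = 4$)
$Y{\left(z \right)} = -288 + 4 z$ ($Y{\left(z \right)} = 4 \left(z - 72\right) = 4 \left(-72 + z\right) = -288 + 4 z$)
$\left(-33\right) \left(-43\right) Y{\left(1 \cdot 4 \right)} = \left(-33\right) \left(-43\right) \left(-288 + 4 \cdot 1 \cdot 4\right) = 1419 \left(-288 + 4 \cdot 4\right) = 1419 \left(-288 + 16\right) = 1419 \left(-272\right) = -385968$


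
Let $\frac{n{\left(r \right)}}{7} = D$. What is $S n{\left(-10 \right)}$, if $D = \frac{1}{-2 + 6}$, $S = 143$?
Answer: $\frac{1001}{4} \approx 250.25$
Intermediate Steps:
$D = \frac{1}{4} \approx 0.25$
$n{\left(r \right)} = \frac{7}{4}$ ($n{\left(r \right)} = 7 \cdot \frac{1}{4} = \frac{7}{4}$)
$S n{\left(-10 \right)} = 143 \cdot \frac{7}{4} = \frac{1001}{4}$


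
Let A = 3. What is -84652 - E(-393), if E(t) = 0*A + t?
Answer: -84259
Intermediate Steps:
E(t) = t (E(t) = 0*3 + t = 0 + t = t)
-84652 - E(-393) = -84652 - 1*(-393) = -84652 + 393 = -84259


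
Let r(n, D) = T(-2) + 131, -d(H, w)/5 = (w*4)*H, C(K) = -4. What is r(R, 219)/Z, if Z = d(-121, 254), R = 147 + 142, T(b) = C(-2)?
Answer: 1/4840 ≈ 0.00020661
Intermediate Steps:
d(H, w) = -20*H*w (d(H, w) = -5*w*4*H = -5*4*w*H = -20*H*w)
T(b) = -4
R = 289
r(n, D) = 127 (r(n, D) = -4 + 131 = 127)
Z = 614680 (Z = -20*(-121)*254 = 614680)
r(R, 219)/Z = 127/614680 = 127*(1/614680) = 1/4840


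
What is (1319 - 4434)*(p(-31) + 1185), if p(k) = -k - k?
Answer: -3884405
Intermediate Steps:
p(k) = -2*k
(1319 - 4434)*(p(-31) + 1185) = (1319 - 4434)*(-2*(-31) + 1185) = -3115*(62 + 1185) = -3115*1247 = -3884405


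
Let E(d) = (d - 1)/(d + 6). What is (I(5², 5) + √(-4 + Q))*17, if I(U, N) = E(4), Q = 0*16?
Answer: 51/10 + 34*I ≈ 5.1 + 34.0*I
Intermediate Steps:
Q = 0
E(d) = (-1 + d)/(6 + d)
I(U, N) = 3/10 (I(U, N) = (-1 + 4)/(6 + 4) = 3/10)
(I(5², 5) + √(-4 + Q))*17 = (3/10 + √(-4 + 0))*17 = (3/10 + √(-4))*17 = (3/10 + 2*I)*17 = 51/10 + 34*I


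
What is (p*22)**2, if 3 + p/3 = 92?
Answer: 34503876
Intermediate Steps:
p = 267 (p = -9 + 3*92 = -9 + 276 = 267)
(p*22)**2 = (267*22)**2 = 5874**2 = 34503876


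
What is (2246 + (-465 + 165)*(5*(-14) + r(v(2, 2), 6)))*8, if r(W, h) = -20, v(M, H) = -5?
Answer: 233968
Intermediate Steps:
(2246 + (-465 + 165)*(5*(-14) + r(v(2, 2), 6)))*8 = (2246 + (-465 + 165)*(5*(-14) - 20))*8 = (2246 - 300*(-70 - 20))*8 = (2246 - 300*(-90))*8 = (2246 + 27000)*8 = 29246*8 = 233968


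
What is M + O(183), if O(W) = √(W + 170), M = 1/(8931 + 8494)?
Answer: 1/17425 + √353 ≈ 18.788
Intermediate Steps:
M = 1/17425 ≈ 5.7389e-5
O(W) = √(170 + W)
M + O(183) = 1/17425 + √(170 + 183) = 1/17425 + √353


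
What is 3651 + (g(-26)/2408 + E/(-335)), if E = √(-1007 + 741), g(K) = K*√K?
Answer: 3651 - 13*I*√26/1204 - I*√266/335 ≈ 3651.0 - 0.10374*I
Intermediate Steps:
g(K) = K^(3/2)
E = I*√266 (E = √(-266) = I*√266 ≈ 16.31*I)
3651 + (g(-26)/2408 + E/(-335)) = 3651 + ((-26)^(3/2)/2408 + (I*√266)/(-335)) = 3651 + (-26*I*√26*(1/2408) + (I*√266)*(-1/335)) = 3651 + (-13*I*√26/1204 - I*√266/335) = 3651 - 13*I*√26/1204 - I*√266/335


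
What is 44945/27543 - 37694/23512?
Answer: 9270499/323795508 ≈ 0.028631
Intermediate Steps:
44945/27543 - 37694/23512 = 44945*(1/27543) - 37694*1/23512 = 44945/27543 - 18847/11756 = 9270499/323795508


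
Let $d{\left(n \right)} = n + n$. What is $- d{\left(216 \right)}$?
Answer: $-432$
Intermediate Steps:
$d{\left(n \right)} = 2 n$
$- d{\left(216 \right)} = - 2 \cdot 216 = \left(-1\right) 432 = -432$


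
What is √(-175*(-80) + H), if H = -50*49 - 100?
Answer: 5*√458 ≈ 107.00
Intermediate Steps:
H = -2550 (H = -2450 - 100 = -2550)
√(-175*(-80) + H) = √(-175*(-80) - 2550) = √(14000 - 2550) = √11450 = 5*√458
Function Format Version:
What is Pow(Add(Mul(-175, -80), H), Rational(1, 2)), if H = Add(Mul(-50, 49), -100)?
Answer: Mul(5, Pow(458, Rational(1, 2))) ≈ 107.00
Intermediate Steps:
H = -2550 (H = Add(-2450, -100) = -2550)
Pow(Add(Mul(-175, -80), H), Rational(1, 2)) = Pow(Add(Mul(-175, -80), -2550), Rational(1, 2)) = Pow(Add(14000, -2550), Rational(1, 2)) = Pow(11450, Rational(1, 2)) = Mul(5, Pow(458, Rational(1, 2)))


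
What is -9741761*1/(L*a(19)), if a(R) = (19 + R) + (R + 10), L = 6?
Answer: -9741761/402 ≈ -24233.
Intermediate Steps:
a(R) = 29 + 2*R (a(R) = (19 + R) + (10 + R) = 29 + 2*R)
-9741761*1/(L*a(19)) = -9741761*1/(6*(29 + 2*19)) = -9741761*1/(6*(29 + 38)) = -9741761/(6*67) = -9741761/402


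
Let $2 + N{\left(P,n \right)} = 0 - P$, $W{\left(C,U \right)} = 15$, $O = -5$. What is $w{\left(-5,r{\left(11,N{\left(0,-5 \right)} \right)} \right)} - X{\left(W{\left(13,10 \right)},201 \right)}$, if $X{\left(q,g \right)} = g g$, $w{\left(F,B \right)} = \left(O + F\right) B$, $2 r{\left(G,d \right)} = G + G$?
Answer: $-40511$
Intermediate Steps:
$N{\left(P,n \right)} = -2 - P$ ($N{\left(P,n \right)} = -2 + \left(0 - P\right) = -2 - P$)
$r{\left(G,d \right)} = G$ ($r{\left(G,d \right)} = \frac{G + G}{2} = \frac{2 G}{2} = G$)
$w{\left(F,B \right)} = B \left(-5 + F\right)$ ($w{\left(F,B \right)} = \left(-5 + F\right) B = B \left(-5 + F\right)$)
$X{\left(q,g \right)} = g^{2}$
$w{\left(-5,r{\left(11,N{\left(0,-5 \right)} \right)} \right)} - X{\left(W{\left(13,10 \right)},201 \right)} = 11 \left(-5 - 5\right) - 201^{2} = 11 \left(-10\right) - 40401 = -110 - 40401 = -40511$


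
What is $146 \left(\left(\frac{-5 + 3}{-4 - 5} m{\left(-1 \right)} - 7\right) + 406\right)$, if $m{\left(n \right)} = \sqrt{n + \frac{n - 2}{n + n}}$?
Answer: $58254 + \frac{146 \sqrt{2}}{9} \approx 58277.0$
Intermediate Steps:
$m{\left(n \right)} = \sqrt{n + \frac{-2 + n}{2 n}}$
$146 \left(\left(\frac{-5 + 3}{-4 - 5} m{\left(-1 \right)} - 7\right) + 406\right) = 146 \left(\left(\frac{-5 + 3}{-4 - 5} \frac{\sqrt{2 - \frac{4}{-1} + 4 \left(-1\right)}}{2} - 7\right) + 406\right) = 146 \left(\left(- \frac{2}{-9} \frac{\sqrt{2 - -4 - 4}}{2} - 7\right) + 406\right) = 146 \left(\left(\left(-2\right) \left(- \frac{1}{9}\right) \frac{\sqrt{2 + 4 - 4}}{2} - 7\right) + 406\right) = 146 \left(\left(\frac{2 \frac{\sqrt{2}}{2}}{9} - 7\right) + 406\right) = 146 \left(\left(\frac{\sqrt{2}}{9} - 7\right) + 406\right) = 146 \left(\left(-7 + \frac{\sqrt{2}}{9}\right) + 406\right) = 146 \left(399 + \frac{\sqrt{2}}{9}\right) = 58254 + \frac{146 \sqrt{2}}{9}$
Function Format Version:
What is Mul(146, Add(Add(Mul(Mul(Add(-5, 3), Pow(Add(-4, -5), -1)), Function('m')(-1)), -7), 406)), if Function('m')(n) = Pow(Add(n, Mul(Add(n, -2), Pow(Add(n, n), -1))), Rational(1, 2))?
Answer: Add(58254, Mul(Rational(146, 9), Pow(2, Rational(1, 2)))) ≈ 58277.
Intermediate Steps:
Function('m')(n) = Pow(Add(n, Mul(Rational(1, 2), Pow(n, -1), Add(-2, n))), Rational(1, 2)) (Function('m')(n) = Pow(Add(n, Mul(Add(-2, n), Pow(Mul(2, n), -1))), Rational(1, 2)) = Pow(Add(n, Mul(Add(-2, n), Mul(Rational(1, 2), Pow(n, -1)))), Rational(1, 2)) = Pow(Add(n, Mul(Rational(1, 2), Pow(n, -1), Add(-2, n))), Rational(1, 2)))
Mul(146, Add(Add(Mul(Mul(Add(-5, 3), Pow(Add(-4, -5), -1)), Function('m')(-1)), -7), 406)) = Mul(146, Add(Add(Mul(Mul(Add(-5, 3), Pow(Add(-4, -5), -1)), Mul(Rational(1, 2), Pow(Add(2, Mul(-4, Pow(-1, -1)), Mul(4, -1)), Rational(1, 2)))), -7), 406)) = Mul(146, Add(Add(Mul(Mul(-2, Pow(-9, -1)), Mul(Rational(1, 2), Pow(Add(2, Mul(-4, -1), -4), Rational(1, 2)))), -7), 406)) = Mul(146, Add(Add(Mul(Mul(-2, Rational(-1, 9)), Mul(Rational(1, 2), Pow(Add(2, 4, -4), Rational(1, 2)))), -7), 406)) = Mul(146, Add(Add(Mul(Rational(2, 9), Mul(Rational(1, 2), Pow(2, Rational(1, 2)))), -7), 406)) = Mul(146, Add(Add(Mul(Rational(1, 9), Pow(2, Rational(1, 2))), -7), 406)) = Mul(146, Add(Add(-7, Mul(Rational(1, 9), Pow(2, Rational(1, 2)))), 406)) = Mul(146, Add(399, Mul(Rational(1, 9), Pow(2, Rational(1, 2))))) = Add(58254, Mul(Rational(146, 9), Pow(2, Rational(1, 2))))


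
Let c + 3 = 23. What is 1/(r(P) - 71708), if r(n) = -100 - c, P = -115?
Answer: -1/71828 ≈ -1.3922e-5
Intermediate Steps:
c = 20 (c = -3 + 23 = 20)
r(n) = -120 (r(n) = -100 - 1*20 = -100 - 20 = -120)
1/(r(P) - 71708) = 1/(-120 - 71708) = 1/(-71828) = -1/71828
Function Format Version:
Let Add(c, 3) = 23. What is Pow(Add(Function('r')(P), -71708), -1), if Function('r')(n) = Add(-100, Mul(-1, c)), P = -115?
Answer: Rational(-1, 71828) ≈ -1.3922e-5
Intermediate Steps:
c = 20 (c = Add(-3, 23) = 20)
Function('r')(n) = -120 (Function('r')(n) = Add(-100, Mul(-1, 20)) = Add(-100, -20) = -120)
Pow(Add(Function('r')(P), -71708), -1) = Pow(Add(-120, -71708), -1) = Pow(-71828, -1) = Rational(-1, 71828)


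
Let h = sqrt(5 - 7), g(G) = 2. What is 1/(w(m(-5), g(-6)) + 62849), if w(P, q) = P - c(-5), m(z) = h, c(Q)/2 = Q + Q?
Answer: 62869/3952511163 - I*sqrt(2)/3952511163 ≈ 1.5906e-5 - 3.578e-10*I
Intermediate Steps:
c(Q) = 4*Q (c(Q) = 2*(Q + Q) = 2*(2*Q) = 4*Q)
h = I*sqrt(2) (h = sqrt(-2) = I*sqrt(2) ≈ 1.4142*I)
m(z) = I*sqrt(2)
w(P, q) = 20 + P (w(P, q) = P - 4*(-5) = P - 1*(-20) = P + 20 = 20 + P)
1/(w(m(-5), g(-6)) + 62849) = 1/((20 + I*sqrt(2)) + 62849) = 1/(62869 + I*sqrt(2))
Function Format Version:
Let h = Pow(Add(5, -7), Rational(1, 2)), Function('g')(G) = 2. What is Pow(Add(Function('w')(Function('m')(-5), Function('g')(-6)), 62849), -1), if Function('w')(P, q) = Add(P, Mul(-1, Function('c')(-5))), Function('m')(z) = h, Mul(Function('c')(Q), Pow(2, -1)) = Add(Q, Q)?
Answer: Add(Rational(62869, 3952511163), Mul(Rational(-1, 3952511163), I, Pow(2, Rational(1, 2)))) ≈ Add(1.5906e-5, Mul(-3.5780e-10, I))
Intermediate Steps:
Function('c')(Q) = Mul(4, Q) (Function('c')(Q) = Mul(2, Add(Q, Q)) = Mul(2, Mul(2, Q)) = Mul(4, Q))
h = Mul(I, Pow(2, Rational(1, 2))) (h = Pow(-2, Rational(1, 2)) = Mul(I, Pow(2, Rational(1, 2))) ≈ Mul(1.4142, I))
Function('m')(z) = Mul(I, Pow(2, Rational(1, 2)))
Function('w')(P, q) = Add(20, P) (Function('w')(P, q) = Add(P, Mul(-1, Mul(4, -5))) = Add(P, Mul(-1, -20)) = Add(P, 20) = Add(20, P))
Pow(Add(Function('w')(Function('m')(-5), Function('g')(-6)), 62849), -1) = Pow(Add(Add(20, Mul(I, Pow(2, Rational(1, 2)))), 62849), -1) = Pow(Add(62869, Mul(I, Pow(2, Rational(1, 2)))), -1)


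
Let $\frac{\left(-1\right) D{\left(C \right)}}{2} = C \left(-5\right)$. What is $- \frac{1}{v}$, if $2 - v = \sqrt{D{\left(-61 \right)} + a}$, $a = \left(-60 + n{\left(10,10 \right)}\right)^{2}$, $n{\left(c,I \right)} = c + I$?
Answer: $\frac{1}{493} + \frac{3 \sqrt{110}}{986} \approx 0.033939$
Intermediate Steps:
$n{\left(c,I \right)} = I + c$
$a = 1600$ ($a = \left(-60 + \left(10 + 10\right)\right)^{2} = \left(-60 + 20\right)^{2} = \left(-40\right)^{2} = 1600$)
$D{\left(C \right)} = 10 C$ ($D{\left(C \right)} = - 2 C \left(-5\right) = - 2 \left(- 5 C\right) = 10 C$)
$v = 2 - 3 \sqrt{110}$ ($v = 2 - \sqrt{10 \left(-61\right) + 1600} = 2 - \sqrt{-610 + 1600} = 2 - \sqrt{990} = 2 - 3 \sqrt{110} \approx -29.464$)
$- \frac{1}{v} = - \frac{1}{2 - 3 \sqrt{110}}$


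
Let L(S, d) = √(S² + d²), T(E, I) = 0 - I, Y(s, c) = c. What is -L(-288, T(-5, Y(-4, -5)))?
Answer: -√82969 ≈ -288.04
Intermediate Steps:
T(E, I) = -I
-L(-288, T(-5, Y(-4, -5))) = -√((-288)² + (-1*(-5))²) = -√(82944 + 5²) = -√(82944 + 25) = -√82969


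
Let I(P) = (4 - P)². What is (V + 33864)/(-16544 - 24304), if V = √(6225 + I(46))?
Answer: -1411/1702 - √7989/40848 ≈ -0.83121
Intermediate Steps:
V = √7989 (V = √(6225 + (-4 + 46)²) = √(6225 + 42²) = √(6225 + 1764) = √7989 ≈ 89.381)
(V + 33864)/(-16544 - 24304) = (√7989 + 33864)/(-16544 - 24304) = (33864 + √7989)/(-40848) = (33864 + √7989)*(-1/40848) = -1411/1702 - √7989/40848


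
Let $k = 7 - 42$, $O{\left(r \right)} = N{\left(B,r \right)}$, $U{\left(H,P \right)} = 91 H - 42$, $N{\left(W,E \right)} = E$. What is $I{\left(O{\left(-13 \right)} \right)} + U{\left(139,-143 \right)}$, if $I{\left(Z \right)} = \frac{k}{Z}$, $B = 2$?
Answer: $\frac{163926}{13} \approx 12610.0$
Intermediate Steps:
$U{\left(H,P \right)} = -42 + 91 H$
$O{\left(r \right)} = r$
$k = -35$ ($k = 7 - 42 = -35$)
$I{\left(Z \right)} = - \frac{35}{Z}$
$I{\left(O{\left(-13 \right)} \right)} + U{\left(139,-143 \right)} = - \frac{35}{-13} + \left(-42 + 91 \cdot 139\right) = \left(-35\right) \left(- \frac{1}{13}\right) + \left(-42 + 12649\right) = \frac{35}{13} + 12607 = \frac{163926}{13}$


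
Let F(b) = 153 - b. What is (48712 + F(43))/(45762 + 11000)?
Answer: 24411/28381 ≈ 0.86012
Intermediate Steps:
(48712 + F(43))/(45762 + 11000) = (48712 + (153 - 1*43))/(45762 + 11000) = (48712 + (153 - 43))/56762 = (48712 + 110)*(1/56762) = 48822*(1/56762) = 24411/28381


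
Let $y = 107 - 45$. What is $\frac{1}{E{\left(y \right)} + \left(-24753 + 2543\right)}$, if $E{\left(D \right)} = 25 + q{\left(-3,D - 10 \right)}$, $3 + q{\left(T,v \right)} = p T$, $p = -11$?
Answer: $- \frac{1}{22155} \approx -4.5137 \cdot 10^{-5}$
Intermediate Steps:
$q{\left(T,v \right)} = -3 - 11 T$
$y = 62$
$E{\left(D \right)} = 55$ ($E{\left(D \right)} = 25 - -30 = 25 + \left(-3 + 33\right) = 25 + 30 = 55$)
$\frac{1}{E{\left(y \right)} + \left(-24753 + 2543\right)} = \frac{1}{55 + \left(-24753 + 2543\right)} = \frac{1}{55 - 22210} = \frac{1}{-22155} = - \frac{1}{22155}$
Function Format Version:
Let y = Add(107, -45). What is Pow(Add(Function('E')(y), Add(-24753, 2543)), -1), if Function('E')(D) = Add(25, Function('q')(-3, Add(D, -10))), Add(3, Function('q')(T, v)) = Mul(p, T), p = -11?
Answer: Rational(-1, 22155) ≈ -4.5137e-5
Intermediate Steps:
Function('q')(T, v) = Add(-3, Mul(-11, T))
y = 62
Function('E')(D) = 55 (Function('E')(D) = Add(25, Add(-3, Mul(-11, -3))) = Add(25, Add(-3, 33)) = Add(25, 30) = 55)
Pow(Add(Function('E')(y), Add(-24753, 2543)), -1) = Pow(Add(55, Add(-24753, 2543)), -1) = Pow(Add(55, -22210), -1) = Pow(-22155, -1) = Rational(-1, 22155)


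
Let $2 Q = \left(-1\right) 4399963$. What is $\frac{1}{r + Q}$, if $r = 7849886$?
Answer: $\frac{2}{11299809} \approx 1.7699 \cdot 10^{-7}$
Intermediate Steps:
$Q = - \frac{4399963}{2}$ ($Q = \frac{\left(-1\right) 4399963}{2} = \frac{1}{2} \left(-4399963\right) = - \frac{4399963}{2} \approx -2.2 \cdot 10^{6}$)
$\frac{1}{r + Q} = \frac{1}{7849886 - \frac{4399963}{2}} = \frac{1}{\frac{11299809}{2}} = \frac{2}{11299809}$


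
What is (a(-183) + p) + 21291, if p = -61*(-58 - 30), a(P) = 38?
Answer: 26697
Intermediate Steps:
p = 5368 (p = -61*(-88) = 5368)
(a(-183) + p) + 21291 = (38 + 5368) + 21291 = 5406 + 21291 = 26697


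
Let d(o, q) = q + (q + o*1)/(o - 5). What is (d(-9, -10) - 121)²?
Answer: 3294225/196 ≈ 16807.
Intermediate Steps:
d(o, q) = q + (o + q)/(-5 + o) (d(o, q) = q + (q + o)/(-5 + o) = q + (o + q)/(-5 + o))
(d(-9, -10) - 121)² = ((-9 - 4*(-10) - 9*(-10))/(-5 - 9) - 121)² = ((-9 + 40 + 90)/(-14) - 121)² = (-1/14*121 - 121)² = (-121/14 - 121)² = (-1815/14)² = 3294225/196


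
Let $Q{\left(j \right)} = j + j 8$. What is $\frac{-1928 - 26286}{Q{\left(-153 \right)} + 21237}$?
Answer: $- \frac{14107}{9930} \approx -1.4206$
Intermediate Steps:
$Q{\left(j \right)} = 9 j$ ($Q{\left(j \right)} = j + 8 j = 9 j$)
$\frac{-1928 - 26286}{Q{\left(-153 \right)} + 21237} = \frac{-1928 - 26286}{9 \left(-153\right) + 21237} = \frac{-1928 - 26286}{-1377 + 21237} = - \frac{28214}{19860} = \left(-28214\right) \frac{1}{19860} = - \frac{14107}{9930}$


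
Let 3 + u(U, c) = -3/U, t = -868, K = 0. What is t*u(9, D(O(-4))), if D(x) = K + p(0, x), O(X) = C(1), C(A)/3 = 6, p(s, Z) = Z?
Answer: 8680/3 ≈ 2893.3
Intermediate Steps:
C(A) = 18 (C(A) = 3*6 = 18)
O(X) = 18
D(x) = x (D(x) = 0 + x = x)
u(U, c) = -3 - 3/U
t*u(9, D(O(-4))) = -868*(-3 - 3/9) = -868*(-3 - 3*1/9) = -868*(-3 - 1/3) = -868*(-10/3) = 8680/3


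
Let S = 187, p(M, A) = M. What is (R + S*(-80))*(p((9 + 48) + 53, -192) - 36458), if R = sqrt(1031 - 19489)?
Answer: 543766080 - 36348*I*sqrt(18458) ≈ 5.4377e+8 - 4.9382e+6*I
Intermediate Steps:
R = I*sqrt(18458) (R = sqrt(-18458) = I*sqrt(18458) ≈ 135.86*I)
(R + S*(-80))*(p((9 + 48) + 53, -192) - 36458) = (I*sqrt(18458) + 187*(-80))*(((9 + 48) + 53) - 36458) = (I*sqrt(18458) - 14960)*((57 + 53) - 36458) = (-14960 + I*sqrt(18458))*(110 - 36458) = (-14960 + I*sqrt(18458))*(-36348) = 543766080 - 36348*I*sqrt(18458)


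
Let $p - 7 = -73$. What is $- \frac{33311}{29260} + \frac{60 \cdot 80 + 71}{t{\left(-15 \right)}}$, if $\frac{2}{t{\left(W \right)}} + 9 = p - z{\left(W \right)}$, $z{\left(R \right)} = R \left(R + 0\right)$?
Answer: $- \frac{21378852311}{29260} \approx -7.3065 \cdot 10^{5}$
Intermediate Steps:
$p = -66$ ($p = 7 - 73 = -66$)
$z{\left(R \right)} = R^{2}$ ($z{\left(R \right)} = R R = R^{2}$)
$t{\left(W \right)} = \frac{2}{-75 - W^{2}}$ ($t{\left(W \right)} = \frac{2}{-9 - \left(66 + W^{2}\right)} = \frac{2}{-75 - W^{2}}$)
$- \frac{33311}{29260} + \frac{60 \cdot 80 + 71}{t{\left(-15 \right)}} = - \frac{33311}{29260} + \frac{60 \cdot 80 + 71}{\left(-2\right) \frac{1}{75 + \left(-15\right)^{2}}} = \left(-33311\right) \frac{1}{29260} + \frac{4800 + 71}{\left(-2\right) \frac{1}{75 + 225}} = - \frac{33311}{29260} + \frac{4871}{\left(-2\right) \frac{1}{300}} = - \frac{33311}{29260} + \frac{4871}{- \frac{1}{150}} = - \frac{33311}{29260} + 4871 \left(-150\right) = - \frac{33311}{29260} - 730650 = - \frac{21378852311}{29260}$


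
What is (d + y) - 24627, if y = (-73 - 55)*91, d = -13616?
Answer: -49891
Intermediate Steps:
y = -11648 (y = -128*91 = -11648)
(d + y) - 24627 = (-13616 - 11648) - 24627 = -25264 - 24627 = -49891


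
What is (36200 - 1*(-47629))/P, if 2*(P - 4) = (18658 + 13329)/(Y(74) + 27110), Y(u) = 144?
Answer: 4569351132/250019 ≈ 18276.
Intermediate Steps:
P = 250019/54508 (P = 4 + ((18658 + 13329)/(144 + 27110))/2 = 4 + (31987/27254)/2 = 4 + (31987*(1/27254))/2 = 4 + (½)*(31987/27254) = 4 + 31987/54508 = 250019/54508 ≈ 4.5868)
(36200 - 1*(-47629))/P = (36200 - 1*(-47629))/(250019/54508) = (36200 + 47629)*(54508/250019) = 83829*(54508/250019) = 4569351132/250019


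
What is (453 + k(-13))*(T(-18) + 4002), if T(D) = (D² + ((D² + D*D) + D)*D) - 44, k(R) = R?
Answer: -3105520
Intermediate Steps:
T(D) = -44 + D² + D*(D + 2*D²) (T(D) = (D² + ((D² + D²) + D)*D) - 44 = (D² + (2*D² + D)*D) - 44 = (D² + (D + 2*D²)*D) - 44 = (D² + D*(D + 2*D²)) - 44 = -44 + D² + D*(D + 2*D²))
(453 + k(-13))*(T(-18) + 4002) = (453 - 13)*((-44 + 2*(-18)² + 2*(-18)³) + 4002) = 440*((-44 + 2*324 + 2*(-5832)) + 4002) = 440*((-44 + 648 - 11664) + 4002) = 440*(-11060 + 4002) = 440*(-7058) = -3105520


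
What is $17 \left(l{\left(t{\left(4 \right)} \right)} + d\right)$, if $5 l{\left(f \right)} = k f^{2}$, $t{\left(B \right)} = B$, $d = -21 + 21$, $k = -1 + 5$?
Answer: $\frac{1088}{5} \approx 217.6$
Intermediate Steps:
$k = 4$
$d = 0$
$l{\left(f \right)} = \frac{4 f^{2}}{5}$
$17 \left(l{\left(t{\left(4 \right)} \right)} + d\right) = 17 \left(\frac{4 \cdot 4^{2}}{5} + 0\right) = 17 \left(\frac{4}{5} \cdot 16 + 0\right) = 17 \left(\frac{64}{5} + 0\right) = 17 \cdot \frac{64}{5} = \frac{1088}{5}$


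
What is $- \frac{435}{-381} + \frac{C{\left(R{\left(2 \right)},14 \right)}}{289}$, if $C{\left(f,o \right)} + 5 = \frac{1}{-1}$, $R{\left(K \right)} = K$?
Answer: $\frac{41143}{36703} \approx 1.121$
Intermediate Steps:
$C{\left(f,o \right)} = -6$ ($C{\left(f,o \right)} = -5 + \frac{1}{-1} = -5 - 1 = -6$)
$- \frac{435}{-381} + \frac{C{\left(R{\left(2 \right)},14 \right)}}{289} = - \frac{435}{-381} - \frac{6}{289} = \left(-435\right) \left(- \frac{1}{381}\right) - \frac{6}{289} = \frac{145}{127} - \frac{6}{289} = \frac{41143}{36703}$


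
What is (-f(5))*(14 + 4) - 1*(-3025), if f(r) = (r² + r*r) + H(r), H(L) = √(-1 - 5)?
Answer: 2125 - 18*I*√6 ≈ 2125.0 - 44.091*I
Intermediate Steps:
H(L) = I*√6 (H(L) = √(-6) = I*√6)
f(r) = 2*r² + I*√6 (f(r) = (r² + r*r) + I*√6 = (r² + r²) + I*√6 = 2*r² + I*√6)
(-f(5))*(14 + 4) - 1*(-3025) = (-(2*5² + I*√6))*(14 + 4) - 1*(-3025) = -(2*25 + I*√6)*18 + 3025 = -(50 + I*√6)*18 + 3025 = (-50 - I*√6)*18 + 3025 = (-900 - 18*I*√6) + 3025 = 2125 - 18*I*√6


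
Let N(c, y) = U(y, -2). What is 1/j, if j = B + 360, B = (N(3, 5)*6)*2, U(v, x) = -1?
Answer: 1/348 ≈ 0.0028736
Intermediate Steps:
N(c, y) = -1
B = -12 (B = -1*6*2 = -6*2 = -12)
j = 348 (j = -12 + 360 = 348)
1/j = 1/348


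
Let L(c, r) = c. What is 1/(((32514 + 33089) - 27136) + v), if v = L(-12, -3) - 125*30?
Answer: 1/34705 ≈ 2.8814e-5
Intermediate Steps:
v = -3762 (v = -12 - 125*30 = -12 - 3750 = -3762)
1/(((32514 + 33089) - 27136) + v) = 1/(((32514 + 33089) - 27136) - 3762) = 1/((65603 - 27136) - 3762) = 1/(38467 - 3762) = 1/34705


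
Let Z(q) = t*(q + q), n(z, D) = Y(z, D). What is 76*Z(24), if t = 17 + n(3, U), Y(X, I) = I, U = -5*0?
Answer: 62016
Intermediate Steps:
U = 0
n(z, D) = D
t = 17 (t = 17 + 0 = 17)
Z(q) = 34*q (Z(q) = 17*(q + q) = 17*(2*q) = 34*q)
76*Z(24) = 76*(34*24) = 76*816 = 62016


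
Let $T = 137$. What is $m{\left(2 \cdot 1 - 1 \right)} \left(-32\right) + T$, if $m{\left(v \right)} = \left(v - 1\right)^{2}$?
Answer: $137$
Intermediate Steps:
$m{\left(v \right)} = \left(-1 + v\right)^{2}$
$m{\left(2 \cdot 1 - 1 \right)} \left(-32\right) + T = \left(-1 + \left(2 \cdot 1 - 1\right)\right)^{2} \left(-32\right) + 137 = \left(-1 + \left(2 - 1\right)\right)^{2} \left(-32\right) + 137 = \left(-1 + 1\right)^{2} \left(-32\right) + 137 = 0^{2} \left(-32\right) + 137 = 0 \left(-32\right) + 137 = 0 + 137 = 137$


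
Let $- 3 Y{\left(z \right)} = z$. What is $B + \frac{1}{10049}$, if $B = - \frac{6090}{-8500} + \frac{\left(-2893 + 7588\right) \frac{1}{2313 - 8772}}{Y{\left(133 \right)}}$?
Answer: $\frac{1792756793909}{2445892935850} \approx 0.73297$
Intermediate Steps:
$Y{\left(z \right)} = - \frac{z}{3}$
$B = \frac{178377291}{243396650}$ ($B = - \frac{6090}{-8500} + \frac{\left(-2893 + 7588\right) \frac{1}{2313 - 8772}}{\left(- \frac{1}{3}\right) 133} = \left(-6090\right) \left(- \frac{1}{8500}\right) + \frac{4695 \frac{1}{-6459}}{- \frac{133}{3}} = \frac{609}{850} + 4695 \left(- \frac{1}{6459}\right) \left(- \frac{3}{133}\right) = \frac{609}{850} - - \frac{4695}{286349} = \frac{609}{850} + \frac{4695}{286349} = \frac{178377291}{243396650} \approx 0.73287$)
$B + \frac{1}{10049} = \frac{178377291}{243396650} + \frac{1}{10049} = \frac{1792756793909}{2445892935850}$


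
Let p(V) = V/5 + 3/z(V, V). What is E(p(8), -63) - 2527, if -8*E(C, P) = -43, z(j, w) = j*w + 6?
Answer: -20173/8 ≈ -2521.6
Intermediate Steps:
z(j, w) = 6 + j*w
p(V) = 3/(6 + V**2) + V/5 (p(V) = V/5 + 3/(6 + V*V) = V*(1/5) + 3/(6 + V**2) = V/5 + 3/(6 + V**2) = 3/(6 + V**2) + V/5)
E(C, P) = 43/8 (E(C, P) = -1/8*(-43) = 43/8)
E(p(8), -63) - 2527 = 43/8 - 2527 = -20173/8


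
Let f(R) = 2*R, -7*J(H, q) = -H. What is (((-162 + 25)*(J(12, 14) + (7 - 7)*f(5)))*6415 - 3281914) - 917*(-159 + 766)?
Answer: -37415991/7 ≈ -5.3451e+6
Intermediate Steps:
J(H, q) = H/7 (J(H, q) = -(-1)*H/7 = H/7)
(((-162 + 25)*(J(12, 14) + (7 - 7)*f(5)))*6415 - 3281914) - 917*(-159 + 766) = (((-162 + 25)*((1/7)*12 + (7 - 7)*(2*5)))*6415 - 3281914) - 917*(-159 + 766) = (-137*(12/7 + 0*10)*6415 - 3281914) - 917*607 = (-137*(12/7 + 0)*6415 - 3281914) - 556619 = (-137*12/7*6415 - 3281914) - 556619 = (-1644/7*6415 - 3281914) - 556619 = (-10546260/7 - 3281914) - 556619 = -33519658/7 - 556619 = -37415991/7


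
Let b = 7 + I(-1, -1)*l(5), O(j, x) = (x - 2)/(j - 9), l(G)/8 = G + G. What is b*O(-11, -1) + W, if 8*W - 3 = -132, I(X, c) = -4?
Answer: -2523/40 ≈ -63.075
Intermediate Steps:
l(G) = 16*G (l(G) = 8*(G + G) = 8*(2*G) = 16*G)
O(j, x) = (-2 + x)/(-9 + j)
b = -313 (b = 7 - 64*5 = 7 - 4*80 = 7 - 320 = -313)
W = -129/8 (W = 3/8 + (⅛)*(-132) = 3/8 - 33/2 = -129/8 ≈ -16.125)
b*O(-11, -1) + W = -313*(-2 - 1)/(-9 - 11) - 129/8 = -313*(-3)/(-20) - 129/8 = -(-313)*(-3)/20 - 129/8 = -313*3/20 - 129/8 = -939/20 - 129/8 = -2523/40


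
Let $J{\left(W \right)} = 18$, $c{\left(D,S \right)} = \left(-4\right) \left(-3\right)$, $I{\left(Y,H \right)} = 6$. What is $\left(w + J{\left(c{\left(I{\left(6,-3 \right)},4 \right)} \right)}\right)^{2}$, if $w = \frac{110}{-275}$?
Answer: $\frac{7744}{25} \approx 309.76$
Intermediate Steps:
$c{\left(D,S \right)} = 12$
$w = - \frac{2}{5}$ ($w = 110 \left(- \frac{1}{275}\right) = - \frac{2}{5} \approx -0.4$)
$\left(w + J{\left(c{\left(I{\left(6,-3 \right)},4 \right)} \right)}\right)^{2} = \left(- \frac{2}{5} + 18\right)^{2} = \left(\frac{88}{5}\right)^{2} = \frac{7744}{25}$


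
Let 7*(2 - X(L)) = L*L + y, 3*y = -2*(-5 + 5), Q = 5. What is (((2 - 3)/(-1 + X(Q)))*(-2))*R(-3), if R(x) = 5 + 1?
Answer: -14/3 ≈ -4.6667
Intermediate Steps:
y = 0 (y = (-2*(-5 + 5))/3 = (-2*0)/3 = (1/3)*0 = 0)
R(x) = 6
X(L) = 2 - L**2/7 (X(L) = 2 - (L*L + 0)/7 = 2 - (L**2 + 0)/7 = 2 - L**2/7)
(((2 - 3)/(-1 + X(Q)))*(-2))*R(-3) = (((2 - 3)/(-1 + (2 - 1/7*5**2)))*(-2))*6 = (-1/(-1 + (2 - 1/7*25))*(-2))*6 = (-1/(-1 + (2 - 25/7))*(-2))*6 = (-1/(-1 - 11/7)*(-2))*6 = (-1/(-18/7)*(-2))*6 = (-1*(-7/18)*(-2))*6 = ((7/18)*(-2))*6 = -7/9*6 = -14/3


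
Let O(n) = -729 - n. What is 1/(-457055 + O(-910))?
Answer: -1/456874 ≈ -2.1888e-6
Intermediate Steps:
1/(-457055 + O(-910)) = 1/(-457055 + (-729 - 1*(-910))) = 1/(-457055 + (-729 + 910)) = 1/(-457055 + 181) = 1/(-456874) = -1/456874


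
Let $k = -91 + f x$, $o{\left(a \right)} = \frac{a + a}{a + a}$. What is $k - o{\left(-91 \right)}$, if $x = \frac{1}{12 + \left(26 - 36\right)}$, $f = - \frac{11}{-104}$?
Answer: $- \frac{19125}{208} \approx -91.947$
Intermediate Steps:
$o{\left(a \right)} = 1$ ($o{\left(a \right)} = \frac{2 a}{2 a} = 2 a \frac{1}{2 a} = 1$)
$f = \frac{11}{104}$ ($f = \left(-11\right) \left(- \frac{1}{104}\right) = \frac{11}{104} \approx 0.10577$)
$x = \frac{1}{2}$ ($x = \frac{1}{12 + \left(26 - 36\right)} = \frac{1}{12 - 10} = \frac{1}{2} \approx 0.5$)
$k = - \frac{18917}{208}$ ($k = -91 + \frac{11}{104} \cdot \frac{1}{2} = -91 + \frac{11}{208} = - \frac{18917}{208} \approx -90.947$)
$k - o{\left(-91 \right)} = - \frac{18917}{208} - 1 = - \frac{19125}{208}$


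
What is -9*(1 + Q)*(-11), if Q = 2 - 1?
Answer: 198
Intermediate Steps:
Q = 1
-9*(1 + Q)*(-11) = -9*(1 + 1)*(-11) = -9*2*(-11) = -18*(-11) = 198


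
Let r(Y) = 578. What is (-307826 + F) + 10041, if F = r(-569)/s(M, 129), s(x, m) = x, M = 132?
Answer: -19653521/66 ≈ -2.9778e+5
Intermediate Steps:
F = 289/66 (F = 578/132 = 578*(1/132) = 289/66 ≈ 4.3788)
(-307826 + F) + 10041 = (-307826 + 289/66) + 10041 = -20316227/66 + 10041 = -19653521/66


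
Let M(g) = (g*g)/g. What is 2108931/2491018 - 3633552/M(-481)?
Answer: 696327525519/92167666 ≈ 7555.0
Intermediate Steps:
M(g) = g (M(g) = g²/g = g)
2108931/2491018 - 3633552/M(-481) = 2108931/2491018 - 3633552/(-481) = 2108931*(1/2491018) - 3633552*(-1/481) = 2108931/2491018 + 279504/37 = 696327525519/92167666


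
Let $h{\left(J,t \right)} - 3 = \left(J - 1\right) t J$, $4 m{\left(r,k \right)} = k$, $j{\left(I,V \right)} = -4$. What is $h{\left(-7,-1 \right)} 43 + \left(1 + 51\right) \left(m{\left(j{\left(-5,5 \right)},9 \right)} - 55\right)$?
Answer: $-5022$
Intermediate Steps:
$m{\left(r,k \right)} = \frac{k}{4}$
$h{\left(J,t \right)} = 3 + J t \left(-1 + J\right)$ ($h{\left(J,t \right)} = 3 + \left(J - 1\right) t J = 3 + \left(-1 + J\right) t J = 3 + t \left(-1 + J\right) J = 3 + J t \left(-1 + J\right)$)
$h{\left(-7,-1 \right)} 43 + \left(1 + 51\right) \left(m{\left(j{\left(-5,5 \right)},9 \right)} - 55\right) = \left(3 - \left(-7\right)^{2} - \left(-7\right) \left(-1\right)\right) 43 + \left(1 + 51\right) \left(\frac{1}{4} \cdot 9 - 55\right) = \left(3 - 49 - 7\right) 43 + 52 \left(\frac{9}{4} - 55\right) = \left(3 - 49 - 7\right) 43 + 52 \left(- \frac{211}{4}\right) = \left(-53\right) 43 - 2743 = -2279 - 2743 = -5022$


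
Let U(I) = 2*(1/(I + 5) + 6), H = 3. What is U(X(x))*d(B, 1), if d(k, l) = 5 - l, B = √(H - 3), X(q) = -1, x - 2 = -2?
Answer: 50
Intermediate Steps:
x = 0 (x = 2 - 2 = 0)
B = 0 (B = √(3 - 3) = √0 = 0)
U(I) = 12 + 2/(5 + I) (U(I) = 2*(1/(5 + I) + 6) = 2*(6 + 1/(5 + I)) = 12 + 2/(5 + I))
U(X(x))*d(B, 1) = (2*(31 + 6*(-1))/(5 - 1))*(5 - 1*1) = (2*(31 - 6)/4)*(5 - 1) = (2*(¼)*25)*4 = (25/2)*4 = 50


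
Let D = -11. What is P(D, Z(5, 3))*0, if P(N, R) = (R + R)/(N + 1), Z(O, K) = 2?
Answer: 0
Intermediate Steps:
P(N, R) = 2*R/(1 + N) (P(N, R) = (2*R)/(1 + N) = 2*R/(1 + N))
P(D, Z(5, 3))*0 = (2*2/(1 - 11))*0 = (2*2/(-10))*0 = (2*2*(-⅒))*0 = -⅖*0 = 0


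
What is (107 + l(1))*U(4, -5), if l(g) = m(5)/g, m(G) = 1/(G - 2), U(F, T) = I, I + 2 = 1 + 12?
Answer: 3542/3 ≈ 1180.7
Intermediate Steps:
I = 11 (I = -2 + (1 + 12) = -2 + 13 = 11)
U(F, T) = 11
m(G) = 1/(-2 + G)
l(g) = 1/(3*g) (l(g) = 1/((-2 + 5)*g) = 1/(3*g))
(107 + l(1))*U(4, -5) = (107 + (⅓)/1)*11 = (107 + (⅓)*1)*11 = (107 + ⅓)*11 = (322/3)*11 = 3542/3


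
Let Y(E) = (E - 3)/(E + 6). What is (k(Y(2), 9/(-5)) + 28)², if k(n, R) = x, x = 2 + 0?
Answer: 900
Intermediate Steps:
Y(E) = (-3 + E)/(6 + E)
x = 2
k(n, R) = 2
(k(Y(2), 9/(-5)) + 28)² = (2 + 28)² = 30² = 900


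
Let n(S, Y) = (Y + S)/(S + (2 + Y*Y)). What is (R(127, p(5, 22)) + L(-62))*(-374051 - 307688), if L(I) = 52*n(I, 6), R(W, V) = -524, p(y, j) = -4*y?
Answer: 823540712/3 ≈ 2.7451e+8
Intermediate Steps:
n(S, Y) = (S + Y)/(2 + S + Y**2) (n(S, Y) = (S + Y)/(S + (2 + Y**2)) = (S + Y)/(2 + S + Y**2))
L(I) = 52*(6 + I)/(38 + I) (L(I) = 52*((I + 6)/(2 + I + 6**2)) = 52*((6 + I)/(2 + I + 36)) = 52*((6 + I)/(38 + I)) = 52*(6 + I)/(38 + I))
(R(127, p(5, 22)) + L(-62))*(-374051 - 307688) = (-524 + 52*(6 - 62)/(38 - 62))*(-374051 - 307688) = (-524 + 52*(-56)/(-24))*(-681739) = (-524 + 52*(-1/24)*(-56))*(-681739) = (-524 + 364/3)*(-681739) = -1208/3*(-681739) = 823540712/3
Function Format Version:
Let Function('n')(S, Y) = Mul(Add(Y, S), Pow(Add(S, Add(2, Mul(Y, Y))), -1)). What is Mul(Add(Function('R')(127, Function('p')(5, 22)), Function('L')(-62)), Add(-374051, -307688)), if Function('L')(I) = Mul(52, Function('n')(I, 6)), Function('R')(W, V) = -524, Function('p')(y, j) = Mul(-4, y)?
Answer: Rational(823540712, 3) ≈ 2.7451e+8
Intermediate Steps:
Function('n')(S, Y) = Mul(Pow(Add(2, S, Pow(Y, 2)), -1), Add(S, Y)) (Function('n')(S, Y) = Mul(Add(S, Y), Pow(Add(S, Add(2, Pow(Y, 2))), -1)) = Mul(Add(S, Y), Pow(Add(2, S, Pow(Y, 2)), -1)) = Mul(Pow(Add(2, S, Pow(Y, 2)), -1), Add(S, Y)))
Function('L')(I) = Mul(52, Pow(Add(38, I), -1), Add(6, I)) (Function('L')(I) = Mul(52, Mul(Pow(Add(2, I, Pow(6, 2)), -1), Add(I, 6))) = Mul(52, Mul(Pow(Add(2, I, 36), -1), Add(6, I))) = Mul(52, Mul(Pow(Add(38, I), -1), Add(6, I))) = Mul(52, Pow(Add(38, I), -1), Add(6, I)))
Mul(Add(Function('R')(127, Function('p')(5, 22)), Function('L')(-62)), Add(-374051, -307688)) = Mul(Add(-524, Mul(52, Pow(Add(38, -62), -1), Add(6, -62))), Add(-374051, -307688)) = Mul(Add(-524, Mul(52, Pow(-24, -1), -56)), -681739) = Mul(Add(-524, Mul(52, Rational(-1, 24), -56)), -681739) = Mul(Add(-524, Rational(364, 3)), -681739) = Mul(Rational(-1208, 3), -681739) = Rational(823540712, 3)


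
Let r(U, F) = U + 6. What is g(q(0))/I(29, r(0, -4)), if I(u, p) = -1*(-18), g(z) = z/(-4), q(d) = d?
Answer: 0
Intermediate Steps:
g(z) = -z/4 (g(z) = z*(-¼) = -z/4)
r(U, F) = 6 + U
I(u, p) = 18
g(q(0))/I(29, r(0, -4)) = -¼*0/18 = 0*(1/18) = 0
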